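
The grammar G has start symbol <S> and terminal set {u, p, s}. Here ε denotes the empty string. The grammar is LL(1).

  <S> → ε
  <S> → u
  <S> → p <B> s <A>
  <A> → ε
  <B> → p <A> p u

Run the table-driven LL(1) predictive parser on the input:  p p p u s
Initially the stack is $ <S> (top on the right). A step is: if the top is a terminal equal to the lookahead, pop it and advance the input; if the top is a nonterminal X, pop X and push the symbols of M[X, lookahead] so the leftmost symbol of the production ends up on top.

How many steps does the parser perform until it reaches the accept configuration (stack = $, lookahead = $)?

     Stack              Input        Action
  1  $ <S>              p p p u s $  expand <S> → p <B> s <A>
  2  $ <A> s <B> p      p p p u s $  match p
  3  $ <A> s <B>        p p u s $    expand <B> → p <A> p u
  4  $ <A> s u p <A> p  p p u s $    match p
  5  $ <A> s u p <A>    p u s $      expand <A> → ε
  6  $ <A> s u p        p u s $      match p
  7  $ <A> s u          u s $        match u
  8  $ <A> s            s $          match s
  9  $ <A>              $            expand <A> → ε
Accept reached after 9 steps.

9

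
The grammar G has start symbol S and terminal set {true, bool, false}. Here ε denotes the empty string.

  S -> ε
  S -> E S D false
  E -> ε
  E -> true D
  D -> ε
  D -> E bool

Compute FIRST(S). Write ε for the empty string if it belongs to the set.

{ε, bool, false, true}

FIRST(E): from E->ε we get {ε}; from E->true D we get {true}. So FIRST(E) = {ε, true}.
FIRST(D): from D->ε we get {ε}; from D->E bool we get {bool, true}. So FIRST(D) = {ε, bool, true}.
FIRST(S): from S->ε we get {ε}; from S->E S D false we get {bool, false, true}. So FIRST(S) = {ε, bool, false, true}.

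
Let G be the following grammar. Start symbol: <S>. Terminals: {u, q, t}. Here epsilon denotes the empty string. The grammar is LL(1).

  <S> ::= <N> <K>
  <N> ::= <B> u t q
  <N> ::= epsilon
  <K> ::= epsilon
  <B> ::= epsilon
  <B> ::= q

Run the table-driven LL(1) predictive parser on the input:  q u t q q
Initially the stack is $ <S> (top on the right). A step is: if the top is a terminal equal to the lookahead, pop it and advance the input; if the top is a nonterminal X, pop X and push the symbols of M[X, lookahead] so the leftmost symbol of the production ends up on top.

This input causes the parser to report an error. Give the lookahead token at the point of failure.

q

     Stack            Input        Action
  1  $ <S>            q u t q q $  expand <S> ::= <N> <K>
  2  $ <K> <N>        q u t q q $  expand <N> ::= <B> u t q
  3  $ <K> q t u <B>  q u t q q $  expand <B> ::= q
  4  $ <K> q t u q    q u t q q $  match q
  5  $ <K> q t u      u t q q $    match u
  6  $ <K> q t        t q q $      match t
  7  $ <K> q          q q $        match q
  8  $ <K>            q $          error: M[<K>, q] is empty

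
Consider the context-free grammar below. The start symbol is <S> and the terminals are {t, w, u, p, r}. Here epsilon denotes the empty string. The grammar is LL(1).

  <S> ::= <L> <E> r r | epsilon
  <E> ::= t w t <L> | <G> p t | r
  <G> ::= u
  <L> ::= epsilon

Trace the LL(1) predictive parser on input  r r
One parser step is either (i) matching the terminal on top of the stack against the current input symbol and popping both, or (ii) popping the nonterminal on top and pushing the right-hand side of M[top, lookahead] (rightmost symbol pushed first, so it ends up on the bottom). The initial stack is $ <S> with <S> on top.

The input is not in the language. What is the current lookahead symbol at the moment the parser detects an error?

$

step 1: stack=$ <S>  input=r r $  — expand <S> ::= <L> <E> r r
step 2: stack=$ r r <E> <L>  input=r r $  — expand <L> ::= epsilon
step 3: stack=$ r r <E>  input=r r $  — expand <E> ::= r
step 4: stack=$ r r r  input=r r $  — match r
step 5: stack=$ r r  input=r $  — match r
step 6: stack=$ r  input=$  — error: top is terminal r but lookahead is $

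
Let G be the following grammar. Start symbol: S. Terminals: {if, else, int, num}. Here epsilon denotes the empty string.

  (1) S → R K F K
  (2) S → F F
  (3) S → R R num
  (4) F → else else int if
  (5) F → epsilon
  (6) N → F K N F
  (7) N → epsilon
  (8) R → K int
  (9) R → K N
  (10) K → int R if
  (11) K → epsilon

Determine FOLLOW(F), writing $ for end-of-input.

{$, else, if, int, num}

FIRST(F): from F→else else int if we get {else}; from F→epsilon we get {epsilon}. So FIRST(F) = {epsilon, else}.
FIRST(K): from K→int R if we get {int}; from K→epsilon we get {epsilon}. So FIRST(K) = {epsilon, int}.
FIRST(N): from N→F K N F we get {epsilon, else, int}; from N→epsilon we get {epsilon}. So FIRST(N) = {epsilon, else, int}.
FIRST(R): from R→K int we get {int}; from R→K N we get {epsilon, else, int}. So FIRST(R) = {epsilon, else, int}.
FIRST(S): from S→R K F K we get {epsilon, else, int}; from S→F F we get {epsilon, else}; from S→R R num we get {else, int, num}. So FIRST(S) = {epsilon, else, int, num}.
FOLLOW(S) includes $ since S is the start symbol.
FOLLOW(S): S appears on no right-hand side. Thus FOLLOW(S) = {$}.
FOLLOW(R): in S→R K F K, R is followed by K F K with FIRST {epsilon, else, int}; in S→R K F K, the suffix after R is nullable, so FOLLOW(R) ⊇ FOLLOW(S) = {$}; in S→R R num (occurrence 1), R is followed by R num with FIRST {else, int, num}; in S→R R num (occurrence 2), R is followed by num with FIRST {num}; in K→int R if, R is followed by if with FIRST {if}. Thus FOLLOW(R) = {$, else, if, int, num}.
FOLLOW(N): in N→F K N F, N is followed by F with FIRST {epsilon, else}; in N→F K N F, the suffix after N is nullable (adds nothing new); in R→K N, the suffix after N is empty, so FOLLOW(N) ⊇ FOLLOW(R) = {$, else, if, int, num}. Thus FOLLOW(N) = {$, else, if, int, num}.
FOLLOW(F): in S→R K F K, F is followed by K with FIRST {epsilon, int}; in S→R K F K, the suffix after F is nullable, so FOLLOW(F) ⊇ FOLLOW(S) = {$}; in S→F F (occurrence 1), F is followed by F with FIRST {epsilon, else}; in S→F F (occurrence 1), the suffix after F is nullable, so FOLLOW(F) ⊇ FOLLOW(S) = {$}; in S→F F (occurrence 2), the suffix after F is empty, so FOLLOW(F) ⊇ FOLLOW(S) = {$}; in N→F K N F (occurrence 1), F is followed by K N F with FIRST {epsilon, else, int}; in N→F K N F (occurrence 1), the suffix after F is nullable, so FOLLOW(F) ⊇ FOLLOW(N) = {$, else, if, int, num}; in N→F K N F (occurrence 2), the suffix after F is empty, so FOLLOW(F) ⊇ FOLLOW(N) = {$, else, if, int, num}. Thus FOLLOW(F) = {$, else, if, int, num}.
FOLLOW(K): in S→R K F K (occurrence 1), K is followed by F K with FIRST {epsilon, else, int}; in S→R K F K (occurrence 1), the suffix after K is nullable, so FOLLOW(K) ⊇ FOLLOW(S) = {$}; in S→R K F K (occurrence 2), the suffix after K is empty, so FOLLOW(K) ⊇ FOLLOW(S) = {$}; in N→F K N F, K is followed by N F with FIRST {epsilon, else, int}; in N→F K N F, the suffix after K is nullable, so FOLLOW(K) ⊇ FOLLOW(N) = {$, else, if, int, num}; in R→K int, K is followed by int with FIRST {int}; in R→K N, K is followed by N with FIRST {epsilon, else, int}; in R→K N, the suffix after K is nullable, so FOLLOW(K) ⊇ FOLLOW(R) = {$, else, if, int, num}. Thus FOLLOW(K) = {$, else, if, int, num}.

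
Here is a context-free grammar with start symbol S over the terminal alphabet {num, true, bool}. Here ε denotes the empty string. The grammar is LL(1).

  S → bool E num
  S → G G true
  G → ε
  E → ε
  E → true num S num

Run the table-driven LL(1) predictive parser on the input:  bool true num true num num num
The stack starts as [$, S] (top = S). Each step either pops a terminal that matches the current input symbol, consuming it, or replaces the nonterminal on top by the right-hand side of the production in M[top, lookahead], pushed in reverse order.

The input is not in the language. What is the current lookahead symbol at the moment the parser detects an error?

num

      Stack                 Input                             Action
   1  $ S                   bool true num true num num num $  expand S → bool E num
   2  $ num E bool          bool true num true num num num $  match bool
   3  $ num E               true num true num num num $       expand E → true num S num
   4  $ num num S num true  true num true num num num $       match true
   5  $ num num S num       num true num num num $            match num
   6  $ num num S           true num num num $                expand S → G G true
   7  $ num num true G G    true num num num $                expand G → ε
   8  $ num num true G      true num num num $                expand G → ε
   9  $ num num true        true num num num $                match true
  10  $ num num             num num num $                     match num
  11  $ num                 num num $                         match num
  12  $                     num $                             error: stack empty but input remains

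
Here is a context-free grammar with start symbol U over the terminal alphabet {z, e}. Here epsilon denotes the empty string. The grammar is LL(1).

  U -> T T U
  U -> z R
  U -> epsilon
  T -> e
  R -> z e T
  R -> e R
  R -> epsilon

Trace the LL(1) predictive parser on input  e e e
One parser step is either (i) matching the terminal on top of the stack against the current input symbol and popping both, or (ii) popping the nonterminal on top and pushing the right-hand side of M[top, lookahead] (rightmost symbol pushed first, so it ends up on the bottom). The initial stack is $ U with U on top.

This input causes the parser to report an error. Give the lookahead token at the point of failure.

$

step 1: stack=$ U  input=e e e $  — expand U -> T T U
step 2: stack=$ U T T  input=e e e $  — expand T -> e
step 3: stack=$ U T e  input=e e e $  — match e
step 4: stack=$ U T  input=e e $  — expand T -> e
step 5: stack=$ U e  input=e e $  — match e
step 6: stack=$ U  input=e $  — expand U -> T T U
step 7: stack=$ U T T  input=e $  — expand T -> e
step 8: stack=$ U T e  input=e $  — match e
step 9: stack=$ U T  input=$  — error: M[T, $] is empty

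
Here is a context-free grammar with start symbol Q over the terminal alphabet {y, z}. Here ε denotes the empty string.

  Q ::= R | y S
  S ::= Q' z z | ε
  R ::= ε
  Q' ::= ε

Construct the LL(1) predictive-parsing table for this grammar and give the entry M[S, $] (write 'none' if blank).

S ::= ε

FIRST(R): from R::=ε we get {ε}. So FIRST(R) = {ε}.
FIRST(Q'): from Q'::=ε we get {ε}. So FIRST(Q') = {ε}.
FIRST(Q): from Q::=R we get {ε}; from Q::=y S we get {y}. So FIRST(Q) = {ε, y}.
FIRST(S): from S::=Q' z z we get {z}; from S::=ε we get {ε}. So FIRST(S) = {ε, z}.
FOLLOW(Q) includes $ since Q is the start symbol.
FOLLOW(Q): Q appears on no right-hand side. Thus FOLLOW(Q) = {$}.
FOLLOW(S): in Q::=y S, the suffix after S is empty, so FOLLOW(S) ⊇ FOLLOW(Q) = {$}. Thus FOLLOW(S) = {$}.
For S ::= Q' z z: FIRST(Q' z z) = {z}, so it goes in M[S, t] for t ∈ {z}.
For S ::= ε: FIRST(ε) = {ε}, so it goes in M[S, t] for t ∈ {}; since ε ∈ FIRST, also for every t ∈ FOLLOW(S) = {$}.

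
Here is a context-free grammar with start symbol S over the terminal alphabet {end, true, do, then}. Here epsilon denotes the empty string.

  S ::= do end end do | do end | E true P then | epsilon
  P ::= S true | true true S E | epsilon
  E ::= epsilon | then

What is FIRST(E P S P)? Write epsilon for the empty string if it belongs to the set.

FIRST(E) = {epsilon, then}
FIRST(S) = {epsilon, do, then, true}  (via E true P then)
FIRST(P) = {epsilon, do, then, true}  (via S true)
FIRST(E P S P): take FIRST of each symbol in turn, carrying on past any symbol whose FIRST contains epsilon; result {epsilon, do, then, true}.

{epsilon, do, then, true}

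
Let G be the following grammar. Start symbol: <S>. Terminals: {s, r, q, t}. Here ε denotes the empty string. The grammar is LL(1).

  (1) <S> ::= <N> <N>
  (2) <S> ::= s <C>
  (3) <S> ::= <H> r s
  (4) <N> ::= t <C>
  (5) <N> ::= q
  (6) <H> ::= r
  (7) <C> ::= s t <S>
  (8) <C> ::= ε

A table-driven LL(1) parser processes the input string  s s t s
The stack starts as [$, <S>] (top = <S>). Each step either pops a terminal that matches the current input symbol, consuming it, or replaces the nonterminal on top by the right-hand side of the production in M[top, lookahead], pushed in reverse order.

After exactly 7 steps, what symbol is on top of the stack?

<C>

     Stack      Input      Action
  1  $ <S>      s s t s $  expand <S> ::= s <C>
  2  $ <C> s    s s t s $  match s
  3  $ <C>      s t s $    expand <C> ::= s t <S>
  4  $ <S> t s  s t s $    match s
  5  $ <S> t    t s $      match t
  6  $ <S>      s $        expand <S> ::= s <C>
  7  $ <C> s    s $        match s
Stack after step 7: $ <C> (top = <C>).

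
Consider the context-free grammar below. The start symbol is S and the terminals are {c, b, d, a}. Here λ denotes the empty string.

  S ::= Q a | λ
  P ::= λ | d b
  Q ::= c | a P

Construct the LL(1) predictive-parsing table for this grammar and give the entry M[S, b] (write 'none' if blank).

none

FIRST(P) = {λ, d}
FIRST(Q) = {a, c}
FIRST(S) = {λ, a, c}  (via Q a)
FOLLOW(S) includes $ since S is the start symbol.
FOLLOW(S): S appears on no right-hand side. Thus FOLLOW(S) = {$}.
For S ::= Q a: FIRST(Q a) = {a, c}, so it goes in M[S, t] for t ∈ {a, c}.
For S ::= λ: FIRST(λ) = {λ}, so it goes in M[S, t] for t ∈ {}; since λ ∈ FIRST, also for every t ∈ FOLLOW(S) = {$}.
None of these place a production in M[S, b].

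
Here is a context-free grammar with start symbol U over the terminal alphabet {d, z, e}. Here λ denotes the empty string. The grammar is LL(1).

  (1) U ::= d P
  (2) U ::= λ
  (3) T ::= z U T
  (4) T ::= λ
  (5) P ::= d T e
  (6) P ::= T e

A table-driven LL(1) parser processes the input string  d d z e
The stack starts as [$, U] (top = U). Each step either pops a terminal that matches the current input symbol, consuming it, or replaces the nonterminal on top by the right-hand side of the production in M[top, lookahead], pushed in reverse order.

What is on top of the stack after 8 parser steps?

     Stack      Input      Action
  1  $ U        d d z e $  expand U ::= d P
  2  $ P d      d d z e $  match d
  3  $ P        d z e $    expand P ::= d T e
  4  $ e T d    d z e $    match d
  5  $ e T      z e $      expand T ::= z U T
  6  $ e T U z  z e $      match z
  7  $ e T U    e $        expand U ::= λ
  8  $ e T      e $        expand T ::= λ
Stack after step 8: $ e (top = e).

e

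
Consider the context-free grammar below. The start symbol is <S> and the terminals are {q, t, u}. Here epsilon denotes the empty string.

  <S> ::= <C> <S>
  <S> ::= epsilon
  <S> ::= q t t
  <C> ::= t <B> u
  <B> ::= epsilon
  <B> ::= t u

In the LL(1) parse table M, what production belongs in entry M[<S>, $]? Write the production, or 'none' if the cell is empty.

<S> ::= epsilon

FIRST(<C>): from <C>::=t <B> u we get {t}. So FIRST(<C>) = {t}.
FIRST(<B>): from <B>::=epsilon we get {epsilon}; from <B>::=t u we get {t}. So FIRST(<B>) = {epsilon, t}.
FIRST(<S>): from <S>::=<C> <S> we get {t}; from <S>::=epsilon we get {epsilon}; from <S>::=q t t we get {q}. So FIRST(<S>) = {epsilon, q, t}.
FOLLOW(<S>) includes $ since <S> is the start symbol.
FOLLOW(<S>): in <S>::=<C> <S>, the suffix after <S> is empty (adds nothing new). Thus FOLLOW(<S>) = {$}.
For <S> ::= <C> <S>: FIRST(<C> <S>) = {t}, so it goes in M[<S>, t] for t ∈ {t}.
For <S> ::= epsilon: FIRST(epsilon) = {epsilon}, so it goes in M[<S>, t] for t ∈ {}; since epsilon ∈ FIRST, also for every t ∈ FOLLOW(<S>) = {$}.
For <S> ::= q t t: FIRST(q t t) = {q}, so it goes in M[<S>, t] for t ∈ {q}.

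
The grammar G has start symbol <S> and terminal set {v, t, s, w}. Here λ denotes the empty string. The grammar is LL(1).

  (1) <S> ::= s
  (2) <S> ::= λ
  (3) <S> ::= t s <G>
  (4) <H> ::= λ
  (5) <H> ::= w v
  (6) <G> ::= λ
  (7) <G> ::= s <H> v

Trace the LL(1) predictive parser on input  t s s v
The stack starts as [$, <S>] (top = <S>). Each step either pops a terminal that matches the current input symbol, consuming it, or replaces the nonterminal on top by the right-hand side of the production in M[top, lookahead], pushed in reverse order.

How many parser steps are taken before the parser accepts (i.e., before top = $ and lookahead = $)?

7

     Stack      Input      Action
  1  $ <S>      t s s v $  expand <S> ::= t s <G>
  2  $ <G> s t  t s s v $  match t
  3  $ <G> s    s s v $    match s
  4  $ <G>      s v $      expand <G> ::= s <H> v
  5  $ v <H> s  s v $      match s
  6  $ v <H>    v $        expand <H> ::= λ
  7  $ v        v $        match v
Accept reached after 7 steps.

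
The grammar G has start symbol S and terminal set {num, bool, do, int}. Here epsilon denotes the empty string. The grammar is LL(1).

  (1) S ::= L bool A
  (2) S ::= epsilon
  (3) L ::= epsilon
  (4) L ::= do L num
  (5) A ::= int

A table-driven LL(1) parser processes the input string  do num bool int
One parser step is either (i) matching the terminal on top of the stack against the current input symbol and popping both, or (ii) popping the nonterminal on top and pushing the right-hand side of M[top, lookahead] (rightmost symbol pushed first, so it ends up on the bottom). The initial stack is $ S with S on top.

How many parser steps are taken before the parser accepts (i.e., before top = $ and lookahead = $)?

8

     Stack              Input              Action
  1  $ S                do num bool int $  expand S ::= L bool A
  2  $ A bool L         do num bool int $  expand L ::= do L num
  3  $ A bool num L do  do num bool int $  match do
  4  $ A bool num L     num bool int $     expand L ::= epsilon
  5  $ A bool num       num bool int $     match num
  6  $ A bool           bool int $         match bool
  7  $ A                int $              expand A ::= int
  8  $ int              int $              match int
Accept reached after 8 steps.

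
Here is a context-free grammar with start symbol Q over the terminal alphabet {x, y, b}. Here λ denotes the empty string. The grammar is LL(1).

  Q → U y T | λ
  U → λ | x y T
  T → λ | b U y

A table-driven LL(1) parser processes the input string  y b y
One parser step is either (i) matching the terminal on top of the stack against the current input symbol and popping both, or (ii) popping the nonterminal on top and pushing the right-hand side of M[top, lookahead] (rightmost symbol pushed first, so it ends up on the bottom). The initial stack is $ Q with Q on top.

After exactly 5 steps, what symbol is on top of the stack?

step 1: stack=$ Q  input=y b y $  — expand Q → U y T
step 2: stack=$ T y U  input=y b y $  — expand U → λ
step 3: stack=$ T y  input=y b y $  — match y
step 4: stack=$ T  input=b y $  — expand T → b U y
step 5: stack=$ y U b  input=b y $  — match b
Stack after step 5: $ y U (top = U).

U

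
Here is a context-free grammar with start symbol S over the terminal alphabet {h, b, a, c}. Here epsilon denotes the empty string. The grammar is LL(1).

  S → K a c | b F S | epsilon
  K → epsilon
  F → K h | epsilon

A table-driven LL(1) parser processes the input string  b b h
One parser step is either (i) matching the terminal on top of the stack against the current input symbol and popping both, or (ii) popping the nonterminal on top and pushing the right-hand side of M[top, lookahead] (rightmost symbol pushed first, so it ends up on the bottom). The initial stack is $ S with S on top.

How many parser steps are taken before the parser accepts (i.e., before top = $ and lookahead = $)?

step 1: stack=$ S  input=b b h $  — expand S → b F S
step 2: stack=$ S F b  input=b b h $  — match b
step 3: stack=$ S F  input=b h $  — expand F → epsilon
step 4: stack=$ S  input=b h $  — expand S → b F S
step 5: stack=$ S F b  input=b h $  — match b
step 6: stack=$ S F  input=h $  — expand F → K h
step 7: stack=$ S h K  input=h $  — expand K → epsilon
step 8: stack=$ S h  input=h $  — match h
step 9: stack=$ S  input=$  — expand S → epsilon
Accept reached after 9 steps.

9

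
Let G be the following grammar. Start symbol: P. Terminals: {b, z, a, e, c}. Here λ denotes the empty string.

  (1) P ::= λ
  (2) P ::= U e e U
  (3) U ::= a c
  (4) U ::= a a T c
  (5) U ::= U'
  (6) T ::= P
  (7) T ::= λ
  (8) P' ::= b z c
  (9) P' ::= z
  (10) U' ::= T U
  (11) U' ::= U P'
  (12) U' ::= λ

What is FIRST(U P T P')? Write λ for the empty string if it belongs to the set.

FIRST(P') = {b, z}
FIRST(P) = {λ, a, b, e, z}  (via U e e U)
FIRST(T) = {λ, a, b, e, z}  (via P)
FIRST(U) = {λ, a, b, e, z}  (via U')
FIRST(U') = {λ, a, b, e, z}  (via T U, U P')
FIRST(U P T P'): take FIRST of each symbol in turn, carrying on past any symbol whose FIRST contains λ; result {a, b, e, z}.

{a, b, e, z}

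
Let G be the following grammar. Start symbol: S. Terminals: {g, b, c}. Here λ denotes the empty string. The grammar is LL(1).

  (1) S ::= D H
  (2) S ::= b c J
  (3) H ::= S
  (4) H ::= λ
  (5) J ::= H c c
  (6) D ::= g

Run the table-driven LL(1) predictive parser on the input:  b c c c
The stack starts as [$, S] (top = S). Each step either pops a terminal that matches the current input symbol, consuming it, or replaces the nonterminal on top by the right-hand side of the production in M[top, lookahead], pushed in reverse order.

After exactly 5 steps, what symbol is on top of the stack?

c

step 1: stack=$ S  input=b c c c $  — expand S ::= b c J
step 2: stack=$ J c b  input=b c c c $  — match b
step 3: stack=$ J c  input=c c c $  — match c
step 4: stack=$ J  input=c c $  — expand J ::= H c c
step 5: stack=$ c c H  input=c c $  — expand H ::= λ
Stack after step 5: $ c c (top = c).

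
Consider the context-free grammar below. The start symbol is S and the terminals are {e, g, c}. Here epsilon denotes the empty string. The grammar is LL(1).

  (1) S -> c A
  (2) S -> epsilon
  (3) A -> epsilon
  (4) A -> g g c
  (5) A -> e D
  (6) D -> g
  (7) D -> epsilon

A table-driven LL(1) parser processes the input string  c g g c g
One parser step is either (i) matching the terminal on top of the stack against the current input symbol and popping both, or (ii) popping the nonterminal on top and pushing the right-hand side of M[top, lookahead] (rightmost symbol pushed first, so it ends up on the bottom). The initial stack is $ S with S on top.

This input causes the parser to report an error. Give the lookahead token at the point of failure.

g

     Stack    Input        Action
  1  $ S      c g g c g $  expand S -> c A
  2  $ A c    c g g c g $  match c
  3  $ A      g g c g $    expand A -> g g c
  4  $ c g g  g g c g $    match g
  5  $ c g    g c g $      match g
  6  $ c      c g $        match c
  7  $        g $          error: stack empty but input remains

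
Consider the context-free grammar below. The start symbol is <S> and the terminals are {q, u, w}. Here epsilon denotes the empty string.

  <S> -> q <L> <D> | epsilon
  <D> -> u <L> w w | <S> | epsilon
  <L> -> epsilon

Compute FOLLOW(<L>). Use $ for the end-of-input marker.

FIRST(<S>): from <S>->q <L> <D> we get {q}; from <S>->epsilon we get {epsilon}. So FIRST(<S>) = {epsilon, q}.
FIRST(<L>): from <L>->epsilon we get {epsilon}. So FIRST(<L>) = {epsilon}.
FIRST(<D>): from <D>->u <L> w w we get {u}; from <D>-><S> we get {epsilon, q}; from <D>->epsilon we get {epsilon}. So FIRST(<D>) = {epsilon, q, u}.
FOLLOW(<S>) includes $ since <S> is the start symbol.
FOLLOW(<S>): in <D>-><S>, the suffix after <S> is empty, so FOLLOW(<S>) ⊇ FOLLOW(<D>) = {$}. Thus FOLLOW(<S>) = {$}.
FOLLOW(<D>): in <S>->q <L> <D>, the suffix after <D> is empty, so FOLLOW(<D>) ⊇ FOLLOW(<S>) = {$}. Thus FOLLOW(<D>) = {$}.
FOLLOW(<L>): in <S>->q <L> <D>, <L> is followed by <D> with FIRST {epsilon, q, u}; in <S>->q <L> <D>, the suffix after <L> is nullable, so FOLLOW(<L>) ⊇ FOLLOW(<S>) = {$}; in <D>->u <L> w w, <L> is followed by w w with FIRST {w}. Thus FOLLOW(<L>) = {$, q, u, w}.

{$, q, u, w}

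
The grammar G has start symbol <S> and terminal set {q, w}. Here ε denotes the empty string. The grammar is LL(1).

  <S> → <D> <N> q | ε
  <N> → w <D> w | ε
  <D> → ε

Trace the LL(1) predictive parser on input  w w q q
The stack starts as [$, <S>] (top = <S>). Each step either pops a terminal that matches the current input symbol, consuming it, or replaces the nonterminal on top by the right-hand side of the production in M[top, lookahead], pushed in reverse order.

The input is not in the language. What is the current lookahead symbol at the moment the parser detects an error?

q

     Stack        Input      Action
  1  $ <S>        w w q q $  expand <S> → <D> <N> q
  2  $ q <N> <D>  w w q q $  expand <D> → ε
  3  $ q <N>      w w q q $  expand <N> → w <D> w
  4  $ q w <D> w  w w q q $  match w
  5  $ q w <D>    w q q $    expand <D> → ε
  6  $ q w        w q q $    match w
  7  $ q          q q $      match q
  8  $            q $        error: stack empty but input remains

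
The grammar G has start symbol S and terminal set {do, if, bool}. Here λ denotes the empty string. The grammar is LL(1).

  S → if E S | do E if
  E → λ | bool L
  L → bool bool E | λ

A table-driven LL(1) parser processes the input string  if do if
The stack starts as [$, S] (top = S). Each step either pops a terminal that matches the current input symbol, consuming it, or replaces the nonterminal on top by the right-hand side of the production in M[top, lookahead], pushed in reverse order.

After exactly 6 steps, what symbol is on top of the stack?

if

step 1: stack=$ S  input=if do if $  — expand S → if E S
step 2: stack=$ S E if  input=if do if $  — match if
step 3: stack=$ S E  input=do if $  — expand E → λ
step 4: stack=$ S  input=do if $  — expand S → do E if
step 5: stack=$ if E do  input=do if $  — match do
step 6: stack=$ if E  input=if $  — expand E → λ
Stack after step 6: $ if (top = if).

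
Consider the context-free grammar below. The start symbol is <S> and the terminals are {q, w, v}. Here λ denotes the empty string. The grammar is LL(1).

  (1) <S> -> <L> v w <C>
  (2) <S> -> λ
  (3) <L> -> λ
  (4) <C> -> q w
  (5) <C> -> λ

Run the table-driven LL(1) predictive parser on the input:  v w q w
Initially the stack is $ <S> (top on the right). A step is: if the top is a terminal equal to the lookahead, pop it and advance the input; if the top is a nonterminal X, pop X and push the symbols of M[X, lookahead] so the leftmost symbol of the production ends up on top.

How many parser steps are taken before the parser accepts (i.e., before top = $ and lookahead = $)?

7

     Stack          Input      Action
  1  $ <S>          v w q w $  expand <S> -> <L> v w <C>
  2  $ <C> w v <L>  v w q w $  expand <L> -> λ
  3  $ <C> w v      v w q w $  match v
  4  $ <C> w        w q w $    match w
  5  $ <C>          q w $      expand <C> -> q w
  6  $ w q          q w $      match q
  7  $ w            w $        match w
Accept reached after 7 steps.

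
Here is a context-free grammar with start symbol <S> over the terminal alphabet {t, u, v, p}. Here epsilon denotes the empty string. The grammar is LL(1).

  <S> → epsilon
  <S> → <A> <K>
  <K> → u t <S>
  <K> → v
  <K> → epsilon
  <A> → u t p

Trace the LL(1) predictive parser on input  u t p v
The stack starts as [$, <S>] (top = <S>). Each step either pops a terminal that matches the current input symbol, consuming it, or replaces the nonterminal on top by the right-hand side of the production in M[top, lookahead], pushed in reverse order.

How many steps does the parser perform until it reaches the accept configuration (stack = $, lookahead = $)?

     Stack        Input      Action
  1  $ <S>        u t p v $  expand <S> → <A> <K>
  2  $ <K> <A>    u t p v $  expand <A> → u t p
  3  $ <K> p t u  u t p v $  match u
  4  $ <K> p t    t p v $    match t
  5  $ <K> p      p v $      match p
  6  $ <K>        v $        expand <K> → v
  7  $ v          v $        match v
Accept reached after 7 steps.

7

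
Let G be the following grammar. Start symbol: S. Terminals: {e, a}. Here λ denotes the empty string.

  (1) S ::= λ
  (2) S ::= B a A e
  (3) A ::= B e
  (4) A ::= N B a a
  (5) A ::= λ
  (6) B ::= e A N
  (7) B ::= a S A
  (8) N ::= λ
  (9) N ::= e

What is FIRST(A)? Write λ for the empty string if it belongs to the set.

{λ, a, e}

FIRST(B) = {a, e}
FIRST(N) = {λ, e}
FIRST(S) = {λ, a, e}  (via B a A e)
FIRST(A) = {λ, a, e}  (via B e, N B a a)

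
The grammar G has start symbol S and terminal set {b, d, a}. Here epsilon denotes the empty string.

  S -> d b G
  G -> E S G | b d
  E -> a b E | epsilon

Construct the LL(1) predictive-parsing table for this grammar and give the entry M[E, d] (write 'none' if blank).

FIRST(S) = {d}
FIRST(E) = {epsilon, a}
FIRST(G) = {a, b, d}  (via E S G)
FOLLOW(S) includes $ since S is the start symbol.
FOLLOW(E): in G->E S G, E is followed by S G with FIRST {d}; in E->a b E, the suffix after E is empty (adds nothing new). Thus FOLLOW(E) = {d}.
For E -> a b E: FIRST(a b E) = {a}, so it goes in M[E, t] for t ∈ {a}.
For E -> epsilon: FIRST(epsilon) = {epsilon}, so it goes in M[E, t] for t ∈ {}; since epsilon ∈ FIRST, also for every t ∈ FOLLOW(E) = {d}.

E -> epsilon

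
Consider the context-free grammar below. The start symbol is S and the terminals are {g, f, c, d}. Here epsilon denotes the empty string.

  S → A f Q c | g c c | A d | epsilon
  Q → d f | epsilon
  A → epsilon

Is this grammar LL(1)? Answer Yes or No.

Yes

FIRST(S) = {epsilon, d, f, g}
FIRST(Q) = {epsilon, d}
FIRST(A) = {epsilon}
FOLLOW(S) = {$}
FOLLOW(Q) = {c}
FOLLOW(A) = {d, f}
Each cell of M receives at most one production.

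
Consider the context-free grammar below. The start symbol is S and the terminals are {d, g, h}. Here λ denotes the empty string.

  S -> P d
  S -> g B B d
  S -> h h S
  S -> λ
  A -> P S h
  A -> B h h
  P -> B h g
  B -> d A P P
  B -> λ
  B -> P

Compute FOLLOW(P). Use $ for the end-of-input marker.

FIRST(S): from S->P d we get {d, h}; from S->g B B d we get {g}; from S->h h S we get {h}; from S->λ we get {λ}. So FIRST(S) = {λ, d, g, h}.
FIRST(A): from A->P S h we get {d, h}; from A->B h h we get {d, h}. So FIRST(A) = {d, h}.
FIRST(P): from P->B h g we get {d, h}. So FIRST(P) = {d, h}.
FIRST(B): from B->d A P P we get {d}; from B->λ we get {λ}; from B->P we get {d, h}. So FIRST(B) = {λ, d, h}.
FOLLOW(S) includes $ since S is the start symbol.
FOLLOW(S): in S->h h S, the suffix after S is empty (adds nothing new); in A->P S h, S is followed by h with FIRST {h}. Thus FOLLOW(S) = {$, h}.
FOLLOW(A): in B->d A P P, A is followed by P P with FIRST {d, h}. Thus FOLLOW(A) = {d, h}.
FOLLOW(B): in S->g B B d (occurrence 1), B is followed by B d with FIRST {d, h}; in S->g B B d (occurrence 2), B is followed by d with FIRST {d}; in A->B h h, B is followed by h h with FIRST {h}; in P->B h g, B is followed by h g with FIRST {h}. Thus FOLLOW(B) = {d, h}.
FOLLOW(P): in S->P d, P is followed by d with FIRST {d}; in A->P S h, P is followed by S h with FIRST {d, g, h}; in B->d A P P (occurrence 1), P is followed by P with FIRST {d, h}; in B->d A P P (occurrence 2), the suffix after P is empty, so FOLLOW(P) ⊇ FOLLOW(B) = {d, h}; in B->P, the suffix after P is empty, so FOLLOW(P) ⊇ FOLLOW(B) = {d, h}. Thus FOLLOW(P) = {d, g, h}.

{d, g, h}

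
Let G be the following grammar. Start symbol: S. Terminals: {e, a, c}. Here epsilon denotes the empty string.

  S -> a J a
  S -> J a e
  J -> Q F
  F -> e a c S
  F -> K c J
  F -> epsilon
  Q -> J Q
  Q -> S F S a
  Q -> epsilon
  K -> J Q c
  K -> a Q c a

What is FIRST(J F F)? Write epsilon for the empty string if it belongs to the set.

FIRST(S): from S->a J a we get {a}; from S->J a e we get {a, c, e}. So FIRST(S) = {a, c, e}.
FIRST(J): from J->Q F we get {epsilon, a, c, e}. So FIRST(J) = {epsilon, a, c, e}.
FIRST(Q): from Q->J Q we get {epsilon, a, c, e}; from Q->S F S a we get {a, c, e}; from Q->epsilon we get {epsilon}. So FIRST(Q) = {epsilon, a, c, e}.
FIRST(K): from K->J Q c we get {a, c, e}; from K->a Q c a we get {a}. So FIRST(K) = {a, c, e}.
FIRST(F): from F->e a c S we get {e}; from F->K c J we get {a, c, e}; from F->epsilon we get {epsilon}. So FIRST(F) = {epsilon, a, c, e}.
FIRST(J F F): take FIRST of each symbol in turn, carrying on past any symbol whose FIRST contains epsilon; result {epsilon, a, c, e}.

{epsilon, a, c, e}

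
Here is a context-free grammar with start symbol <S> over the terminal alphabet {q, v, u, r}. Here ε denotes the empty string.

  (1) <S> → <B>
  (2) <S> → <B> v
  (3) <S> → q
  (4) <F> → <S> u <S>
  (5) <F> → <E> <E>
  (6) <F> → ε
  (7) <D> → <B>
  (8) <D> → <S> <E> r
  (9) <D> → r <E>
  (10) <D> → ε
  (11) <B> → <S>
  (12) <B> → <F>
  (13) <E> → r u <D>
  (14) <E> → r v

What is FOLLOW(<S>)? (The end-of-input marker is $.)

FIRST(<E>): from <E>→r u <D> we get {r}; from <E>→r v we get {r}. So FIRST(<E>) = {r}.
FIRST(<S>): from <S>→<B> we get {ε, q, r, u, v}; from <S>→<B> v we get {q, r, u, v}; from <S>→q we get {q}. So FIRST(<S>) = {ε, q, r, u, v}.
FIRST(<F>): from <F>→<S> u <S> we get {q, r, u, v}; from <F>→<E> <E> we get {r}; from <F>→ε we get {ε}. So FIRST(<F>) = {ε, q, r, u, v}.
FIRST(<B>): from <B>→<S> we get {ε, q, r, u, v}; from <B>→<F> we get {ε, q, r, u, v}. So FIRST(<B>) = {ε, q, r, u, v}.
FIRST(<D>): from <D>→<B> we get {ε, q, r, u, v}; from <D>→<S> <E> r we get {q, r, u, v}; from <D>→r <E> we get {r}; from <D>→ε we get {ε}. So FIRST(<D>) = {ε, q, r, u, v}.
FOLLOW(<S>) includes $ since <S> is the start symbol.
FOLLOW(<S>): in <F>→<S> u <S> (occurrence 1), <S> is followed by u <S> with FIRST {u}; in <F>→<S> u <S> (occurrence 2), the suffix after <S> is empty, so FOLLOW(<S>) ⊇ FOLLOW(<F>) = {$, r, u, v}; in <D>→<S> <E> r, <S> is followed by <E> r with FIRST {r}; in <B>→<S>, the suffix after <S> is empty, so FOLLOW(<S>) ⊇ FOLLOW(<B>) = {$, r, u, v}. Thus FOLLOW(<S>) = {$, r, u, v}.
FOLLOW(<F>): in <B>→<F>, the suffix after <F> is empty, so FOLLOW(<F>) ⊇ FOLLOW(<B>) = {$, r, u, v}. Thus FOLLOW(<F>) = {$, r, u, v}.
FOLLOW(<D>): in <E>→r u <D>, the suffix after <D> is empty, so FOLLOW(<D>) ⊇ FOLLOW(<E>) = {$, r, u, v}. Thus FOLLOW(<D>) = {$, r, u, v}.
FOLLOW(<B>): in <S>→<B>, the suffix after <B> is empty, so FOLLOW(<B>) ⊇ FOLLOW(<S>) = {$, r, u, v}; in <S>→<B> v, <B> is followed by v with FIRST {v}; in <D>→<B>, the suffix after <B> is empty, so FOLLOW(<B>) ⊇ FOLLOW(<D>) = {$, r, u, v}. Thus FOLLOW(<B>) = {$, r, u, v}.
FOLLOW(<E>): in <F>→<E> <E> (occurrence 1), <E> is followed by <E> with FIRST {r}; in <F>→<E> <E> (occurrence 2), the suffix after <E> is empty, so FOLLOW(<E>) ⊇ FOLLOW(<F>) = {$, r, u, v}; in <D>→<S> <E> r, <E> is followed by r with FIRST {r}; in <D>→r <E>, the suffix after <E> is empty, so FOLLOW(<E>) ⊇ FOLLOW(<D>) = {$, r, u, v}. Thus FOLLOW(<E>) = {$, r, u, v}.

{$, r, u, v}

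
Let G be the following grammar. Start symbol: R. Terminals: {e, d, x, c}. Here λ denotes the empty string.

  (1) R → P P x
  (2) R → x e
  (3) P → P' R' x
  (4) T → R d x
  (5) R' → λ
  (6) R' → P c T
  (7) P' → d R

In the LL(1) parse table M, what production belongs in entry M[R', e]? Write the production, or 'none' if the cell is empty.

FIRST(P'): from P'→d R we get {d}. So FIRST(P') = {d}.
FIRST(P): from P→P' R' x we get {d}. So FIRST(P) = {d}.
FIRST(R): from R→P P x we get {d}; from R→x e we get {x}. So FIRST(R) = {d, x}.
FIRST(R'): from R'→λ we get {λ}; from R'→P c T we get {d}. So FIRST(R') = {λ, d}.
FIRST(T): from T→R d x we get {d, x}. So FIRST(T) = {d, x}.
FOLLOW(R) includes $ since R is the start symbol.
FOLLOW(R'): in P→P' R' x, R' is followed by x with FIRST {x}. Thus FOLLOW(R') = {x}.
For R' → λ: FIRST(λ) = {λ}, so it goes in M[R', t] for t ∈ {}; since λ ∈ FIRST, also for every t ∈ FOLLOW(R') = {x}.
For R' → P c T: FIRST(P c T) = {d}, so it goes in M[R', t] for t ∈ {d}.
None of these place a production in M[R', e].

none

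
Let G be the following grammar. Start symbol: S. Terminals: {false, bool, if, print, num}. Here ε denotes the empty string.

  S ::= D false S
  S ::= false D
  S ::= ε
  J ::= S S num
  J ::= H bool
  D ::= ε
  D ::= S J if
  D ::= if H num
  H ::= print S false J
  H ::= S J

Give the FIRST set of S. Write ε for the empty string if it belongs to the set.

FIRST(S) = {ε, false, if, num, print}  (via D false S)
FIRST(J) = {false, if, num, print}  (via S S num, H bool)
FIRST(D) = {ε, false, if, num, print}  (via S J if)
FIRST(H) = {false, if, num, print}  (via S J)

{ε, false, if, num, print}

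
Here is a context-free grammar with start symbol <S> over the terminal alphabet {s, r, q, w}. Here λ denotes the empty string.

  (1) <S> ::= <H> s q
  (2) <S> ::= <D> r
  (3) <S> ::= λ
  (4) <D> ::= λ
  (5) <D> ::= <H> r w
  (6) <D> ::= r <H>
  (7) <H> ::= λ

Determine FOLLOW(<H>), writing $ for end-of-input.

{r, s}

FIRST(<H>) = {λ}
FIRST(<D>) = {λ, r}  (via <H> r w)
FIRST(<S>) = {λ, r, s}  (via <H> s q, <D> r)
FOLLOW(<S>) includes $ since <S> is the start symbol.
FOLLOW(<S>): <S> appears on no right-hand side. Thus FOLLOW(<S>) = {$}.
FOLLOW(<D>): in <S>::=<D> r, <D> is followed by r with FIRST {r}. Thus FOLLOW(<D>) = {r}.
FOLLOW(<H>): in <S>::=<H> s q, <H> is followed by s q with FIRST {s}; in <D>::=<H> r w, <H> is followed by r w with FIRST {r}; in <D>::=r <H>, the suffix after <H> is empty, so FOLLOW(<H>) ⊇ FOLLOW(<D>) = {r}. Thus FOLLOW(<H>) = {r, s}.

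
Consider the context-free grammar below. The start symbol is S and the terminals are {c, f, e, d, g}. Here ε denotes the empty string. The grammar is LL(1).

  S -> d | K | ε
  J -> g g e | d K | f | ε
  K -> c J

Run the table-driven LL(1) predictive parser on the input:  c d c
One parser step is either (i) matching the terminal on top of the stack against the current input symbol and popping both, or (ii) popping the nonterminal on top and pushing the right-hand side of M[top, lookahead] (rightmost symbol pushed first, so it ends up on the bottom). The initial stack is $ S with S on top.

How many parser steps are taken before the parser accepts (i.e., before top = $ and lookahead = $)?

8

step 1: stack=$ S  input=c d c $  — expand S -> K
step 2: stack=$ K  input=c d c $  — expand K -> c J
step 3: stack=$ J c  input=c d c $  — match c
step 4: stack=$ J  input=d c $  — expand J -> d K
step 5: stack=$ K d  input=d c $  — match d
step 6: stack=$ K  input=c $  — expand K -> c J
step 7: stack=$ J c  input=c $  — match c
step 8: stack=$ J  input=$  — expand J -> ε
Accept reached after 8 steps.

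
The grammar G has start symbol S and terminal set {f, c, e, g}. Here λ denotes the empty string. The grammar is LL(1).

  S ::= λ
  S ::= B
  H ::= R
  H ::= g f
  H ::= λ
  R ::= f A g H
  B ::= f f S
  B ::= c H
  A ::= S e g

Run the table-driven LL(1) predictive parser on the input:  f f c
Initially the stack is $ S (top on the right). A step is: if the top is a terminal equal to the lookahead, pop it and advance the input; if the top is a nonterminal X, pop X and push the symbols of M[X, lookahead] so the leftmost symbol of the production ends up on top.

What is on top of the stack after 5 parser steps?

     Stack    Input    Action
  1  $ S      f f c $  expand S ::= B
  2  $ B      f f c $  expand B ::= f f S
  3  $ S f f  f f c $  match f
  4  $ S f    f c $    match f
  5  $ S      c $      expand S ::= B
Stack after step 5: $ B (top = B).

B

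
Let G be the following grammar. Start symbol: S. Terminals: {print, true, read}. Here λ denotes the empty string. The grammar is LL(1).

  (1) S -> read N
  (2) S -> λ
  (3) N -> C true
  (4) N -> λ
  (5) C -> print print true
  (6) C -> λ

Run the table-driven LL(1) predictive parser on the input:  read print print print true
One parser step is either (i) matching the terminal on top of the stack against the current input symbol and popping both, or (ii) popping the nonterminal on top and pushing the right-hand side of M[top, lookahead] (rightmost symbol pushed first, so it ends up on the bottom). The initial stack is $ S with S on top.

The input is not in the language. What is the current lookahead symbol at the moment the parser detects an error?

     Stack                    Input                          Action
  1  $ S                      read print print print true $  expand S -> read N
  2  $ N read                 read print print print true $  match read
  3  $ N                      print print print true $       expand N -> C true
  4  $ true C                 print print print true $       expand C -> print print true
  5  $ true true print print  print print print true $       match print
  6  $ true true print        print print true $             match print
  7  $ true true              print true $                   error: top is terminal true but lookahead is print

print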